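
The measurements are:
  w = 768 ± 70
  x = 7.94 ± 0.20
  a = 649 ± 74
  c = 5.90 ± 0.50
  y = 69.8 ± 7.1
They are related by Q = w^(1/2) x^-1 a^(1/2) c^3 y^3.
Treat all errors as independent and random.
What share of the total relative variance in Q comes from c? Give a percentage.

39.5%

(δQ/Q)² = (½·δw/w)² + (-1·δx/x)² + (½·δa/a)² + (3·δc/c)² + (3·δy/y)²
  w term: (0.5×0.0911)² = 0.00208
  x term: (-1×0.0252)² = 0.000634
  a term: (0.5×0.114)² = 0.00325
  c term: (3×0.0847)² = 0.0646
  y term: (3×0.102)² = 0.0931
Total = 0.164. Share from c = 0.0646/0.164 = 0.395.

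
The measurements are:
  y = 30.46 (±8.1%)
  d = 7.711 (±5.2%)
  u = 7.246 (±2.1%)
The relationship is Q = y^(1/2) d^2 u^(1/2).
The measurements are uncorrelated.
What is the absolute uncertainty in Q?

99.0

Products/powers → add relative errors in quadrature, weighted by exponent:
  (½·δy/y)² = (0.5×0.0810)² = 0.00164;  (2·δd/d)² = (2×0.0520)² = 0.0108;  (½·δu/u)² = (0.5×0.0210)² = 0.000110
δQ/Q = √(0.0126) = 0.112
Q = 883.4, so δQ = 0.112 × 883.4 = 99.0.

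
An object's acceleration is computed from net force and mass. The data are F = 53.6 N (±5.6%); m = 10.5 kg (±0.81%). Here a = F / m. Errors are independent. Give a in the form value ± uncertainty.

For a monomial a ∝ F, m^-1, fractional errors add in quadrature:
  (1·δF/F)² = (1×0.0560)² = 0.00314;  (-1·δm/m)² = (-1×0.00810)² = 6.56e-05
δa/a = √(0.00320) = 0.0566
a = 5.10 m/s^2, so δa = 0.0566 × 5.10 = 0.289 m/s^2.

5.10 ± 0.289 m/s^2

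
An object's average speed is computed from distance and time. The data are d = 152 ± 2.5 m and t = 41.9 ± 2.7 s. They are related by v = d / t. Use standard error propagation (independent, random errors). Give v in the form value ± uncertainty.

3.63 ± 0.241 m/s

Products/powers → add relative errors in quadrature, weighted by exponent:
  (1·δd/d)² = (1×0.0164)² = 0.000271;  (-1·δt/t)² = (-1×0.0644)² = 0.00415
δv/v = √(0.00442) = 0.0665
v = 3.63 m/s, so δv = 0.0665 × 3.63 = 0.241 m/s.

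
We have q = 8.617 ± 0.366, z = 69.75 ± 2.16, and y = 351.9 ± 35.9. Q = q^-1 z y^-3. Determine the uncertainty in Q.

Products/powers → add relative errors in quadrature, weighted by exponent:
  (-1·δq/q)² = (-1×0.0425)² = 0.00180;  (1·δz/z)² = (1×0.0310)² = 0.000959;  (-3·δy/y)² = (-3×0.102)² = 0.0937
δQ/Q = √(0.0964) = 0.311
Q = 1.858e-07, so δQ = 0.311 × 1.858e-07 = 5.77e-08.

5.77e-08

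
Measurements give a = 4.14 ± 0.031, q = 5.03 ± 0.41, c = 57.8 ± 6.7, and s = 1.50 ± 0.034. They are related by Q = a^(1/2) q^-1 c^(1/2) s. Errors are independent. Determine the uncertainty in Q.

Each factor contributes (exponent × relative error)² to (δQ/Q)²:
  (½·δa/a)² = (0.5×0.00749)² = 1.4e-05;  (-1·δq/q)² = (-1×0.0815)² = 0.00664;  (½·δc/c)² = (0.5×0.116)² = 0.00336;  (1·δs/s)² = (1×0.0227)² = 0.000514
δQ/Q = √(0.0105) = 0.103
Q = 4.61, so δQ = 0.103 × 4.61 = 0.473.

0.473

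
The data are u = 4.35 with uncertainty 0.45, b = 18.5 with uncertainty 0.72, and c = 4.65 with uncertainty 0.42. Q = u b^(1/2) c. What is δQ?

Each factor contributes (exponent × relative error)² to (δQ/Q)²:
  (1·δu/u)² = (1×0.103)² = 0.0107;  (½·δb/b)² = (0.5×0.0389)² = 0.000379;  (1·δc/c)² = (1×0.0903)² = 0.00816
δQ/Q = √(0.0192) = 0.139
Q = 87.0, so δQ = 0.139 × 87.0 = 12.1.

12.1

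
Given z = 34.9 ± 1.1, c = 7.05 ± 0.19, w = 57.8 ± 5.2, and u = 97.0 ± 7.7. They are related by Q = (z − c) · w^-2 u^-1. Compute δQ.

Let h = z − c = 27.8. δh = √(δz² + δc²) = √(1.21 + 0.0361) = 1.12, so δh/h = 0.0401.
Q is then a monomial in h, w, u:
δQ/Q = √((δh/h)² + (-2·δw/w)² + (-1·δu/u)²) = √(0.00161 + 0.0324 + 0.00630) = 0.201
Q = 8.59e-05, so δQ = 0.201 × 8.59e-05 = 1.72e-05.

1.72e-05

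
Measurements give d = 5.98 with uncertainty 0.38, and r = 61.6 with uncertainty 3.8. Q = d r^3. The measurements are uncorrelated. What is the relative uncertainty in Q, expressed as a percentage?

Products/powers → add relative errors in quadrature, weighted by exponent:
  (1·δd/d)² = (1×0.0635)² = 0.00404;  (3·δr/r)² = (3×0.0617)² = 0.0342
δQ/Q = √(0.0383) = 0.196

19.6%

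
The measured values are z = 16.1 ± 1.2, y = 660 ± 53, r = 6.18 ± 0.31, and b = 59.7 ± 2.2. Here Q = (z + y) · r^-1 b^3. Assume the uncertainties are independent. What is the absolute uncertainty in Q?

Let u = z + y = 676. δu = √(δz² + δy²) = √(1.44 + 2810) = 53.0, so δu/u = 0.0784.
Q is then a monomial in u, r, b:
δQ/Q = √((δu/u)² + (-1·δr/r)² + (3·δb/b)²) = √(0.00615 + 0.00252 + 0.0122) = 0.145
Q = 2.33e+07, so δQ = 0.145 × 2.33e+07 = 3.36e+06.

3.36e+06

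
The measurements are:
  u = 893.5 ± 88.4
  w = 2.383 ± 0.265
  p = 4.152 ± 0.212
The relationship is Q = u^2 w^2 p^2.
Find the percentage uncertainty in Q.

Since Q is a product/quotient, work with relative uncertainties:
  (2·δu/u)² = (2×0.0989)² = 0.0392;  (2·δw/w)² = (2×0.111)² = 0.0495;  (2·δp/p)² = (2×0.0511)² = 0.0104
δQ/Q = √(0.0990) = 0.315

31.5%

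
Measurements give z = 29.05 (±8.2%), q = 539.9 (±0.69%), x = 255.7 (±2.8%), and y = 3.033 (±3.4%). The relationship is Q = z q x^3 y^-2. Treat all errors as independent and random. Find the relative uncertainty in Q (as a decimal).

0.136

For a monomial Q ∝ z, q, x^3, y^-2, fractional errors add in quadrature:
  (1·δz/z)² = (1×0.0820)² = 0.00672;  (1·δq/q)² = (1×0.00690)² = 4.76e-05;  (3·δx/x)² = (3×0.0280)² = 0.00706;  (-2·δy/y)² = (-2×0.0340)² = 0.00462
δQ/Q = √(0.0185) = 0.136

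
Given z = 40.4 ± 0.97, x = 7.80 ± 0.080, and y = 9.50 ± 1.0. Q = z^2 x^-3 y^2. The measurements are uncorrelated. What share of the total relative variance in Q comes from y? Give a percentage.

(δQ/Q)² = (2·δz/z)² + (-3·δx/x)² + (2·δy/y)²
  z term: (2×0.0240)² = 0.00231
  x term: (-3×0.0103)² = 0.000947
  y term: (2×0.105)² = 0.0443
Total = 0.0476. Share from y = 0.0443/0.0476 = 0.932.

93.2%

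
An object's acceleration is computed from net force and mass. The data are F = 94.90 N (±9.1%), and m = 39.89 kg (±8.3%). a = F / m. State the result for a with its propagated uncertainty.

2.379 ± 0.293 m/s^2

a is a product of powers, so relative uncertainties combine in quadrature:
  (1·δF/F)² = (1×0.0910)² = 0.00828;  (-1·δm/m)² = (-1×0.0830)² = 0.00689
δa/a = √(0.0152) = 0.123
a = 2.379 m/s^2, so δa = 0.123 × 2.379 = 0.293 m/s^2.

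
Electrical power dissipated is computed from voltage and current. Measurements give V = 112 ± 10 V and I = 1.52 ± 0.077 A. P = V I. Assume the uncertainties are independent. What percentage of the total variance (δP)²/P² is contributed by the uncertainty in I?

24.4%

(δP/P)² = (1·δV/V)² + (1·δI/I)²
  V term: (1×0.0893)² = 0.00797
  I term: (1×0.0507)² = 0.00257
Total = 0.0105. Share from I = 0.00257/0.0105 = 0.244.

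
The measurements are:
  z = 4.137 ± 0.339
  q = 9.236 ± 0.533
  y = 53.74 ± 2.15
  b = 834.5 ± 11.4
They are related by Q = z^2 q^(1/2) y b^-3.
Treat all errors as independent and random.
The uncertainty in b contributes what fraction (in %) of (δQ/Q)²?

(δQ/Q)² = (2·δz/z)² + (½·δq/q)² + (1·δy/y)² + (-3·δb/b)²
  z term: (2×0.0819)² = 0.0269
  q term: (0.5×0.0577)² = 0.000833
  y term: (1×0.0400)² = 0.00160
  b term: (-3×0.0137)² = 0.00168
Total = 0.0310. Share from b = 0.00168/0.0310 = 0.0542.

5.42%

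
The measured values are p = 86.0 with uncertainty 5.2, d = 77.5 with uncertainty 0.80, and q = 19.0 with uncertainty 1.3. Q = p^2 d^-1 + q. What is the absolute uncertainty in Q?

Let w = p^2·d^-1 = 95.4. δw/w = √((2·δp/p)² + (-1·δd/d)²) = √(0.0146 + 0.000107) = 0.121, so δw = 11.6.
Q = w + q: δQ = √(δw² + δq²) = √(134 + 1.69) = 11.7

11.7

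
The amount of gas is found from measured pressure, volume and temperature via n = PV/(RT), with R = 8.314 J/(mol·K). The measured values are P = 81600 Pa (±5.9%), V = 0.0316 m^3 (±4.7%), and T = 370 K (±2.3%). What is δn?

0.0661 mol

For a monomial n ∝ P, V, T^-1, fractional errors add in quadrature:
  (1·δP/P)² = (1×0.0590)² = 0.00348;  (1·δV/V)² = (1×0.0470)² = 0.00221;  (-1·δT/T)² = (-1×0.0230)² = 0.000529
δn/n = √(0.00622) = 0.0789
n = 0.838 mol, so δn = 0.0789 × 0.838 = 0.0661 mol.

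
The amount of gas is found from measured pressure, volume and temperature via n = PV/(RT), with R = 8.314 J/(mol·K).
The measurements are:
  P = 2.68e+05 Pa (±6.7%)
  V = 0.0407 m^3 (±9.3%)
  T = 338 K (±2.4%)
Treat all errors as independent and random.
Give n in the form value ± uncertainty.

Products/powers → add relative errors in quadrature, weighted by exponent:
  (1·δP/P)² = (1×0.0670)² = 0.00449;  (1·δV/V)² = (1×0.0930)² = 0.00865;  (-1·δT/T)² = (-1×0.0240)² = 0.000576
δn/n = √(0.0137) = 0.117
n = 3.88 mol, so δn = 0.117 × 3.88 = 0.455 mol.

3.88 ± 0.455 mol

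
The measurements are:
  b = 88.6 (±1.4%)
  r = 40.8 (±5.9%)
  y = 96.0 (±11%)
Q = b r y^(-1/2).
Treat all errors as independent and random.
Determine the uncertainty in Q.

Each factor contributes (exponent × relative error)² to (δQ/Q)²:
  (1·δb/b)² = (1×0.0140)² = 0.000196;  (1·δr/r)² = (1×0.0590)² = 0.00348;  (−½·δy/y)² = (-0.5×0.110)² = 0.00302
δQ/Q = √(0.00670) = 0.0819
Q = 369, so δQ = 0.0819 × 369 = 30.2.

30.2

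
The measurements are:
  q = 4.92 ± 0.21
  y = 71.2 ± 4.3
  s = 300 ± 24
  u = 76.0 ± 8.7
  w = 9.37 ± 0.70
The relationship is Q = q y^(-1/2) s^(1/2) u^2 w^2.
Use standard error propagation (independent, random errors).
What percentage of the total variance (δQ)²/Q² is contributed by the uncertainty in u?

66.3%

(δQ/Q)² = (1·δq/q)² + (−½·δy/y)² + (½·δs/s)² + (2·δu/u)² + (2·δw/w)²
  q term: (1×0.0427)² = 0.00182
  y term: (-0.5×0.0604)² = 0.000912
  s term: (0.5×0.0800)² = 0.00160
  u term: (2×0.114)² = 0.0524
  w term: (2×0.0747)² = 0.0223
Total = 0.0791. Share from u = 0.0524/0.0791 = 0.663.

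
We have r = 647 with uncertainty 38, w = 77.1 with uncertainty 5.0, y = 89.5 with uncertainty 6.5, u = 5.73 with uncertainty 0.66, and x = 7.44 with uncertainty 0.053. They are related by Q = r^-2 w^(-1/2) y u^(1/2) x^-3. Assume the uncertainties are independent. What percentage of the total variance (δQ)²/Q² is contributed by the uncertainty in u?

13.9%

(δQ/Q)² = (-2·δr/r)² + (−½·δw/w)² + (1·δy/y)² + (½·δu/u)² + (-3·δx/x)²
  r term: (-2×0.0587)² = 0.0138
  w term: (-0.5×0.0649)² = 0.00105
  y term: (1×0.0726)² = 0.00527
  u term: (0.5×0.115)² = 0.00332
  x term: (-3×0.00712)² = 0.000457
Total = 0.0239. Share from u = 0.00332/0.0239 = 0.139.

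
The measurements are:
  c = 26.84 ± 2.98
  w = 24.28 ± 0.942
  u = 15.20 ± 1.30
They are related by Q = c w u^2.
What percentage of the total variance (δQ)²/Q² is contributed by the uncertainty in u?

(δQ/Q)² = (1·δc/c)² + (1·δw/w)² + (2·δu/u)²
  c term: (1×0.111)² = 0.0123
  w term: (1×0.0388)² = 0.00151
  u term: (2×0.0855)² = 0.0293
Total = 0.0431. Share from u = 0.0293/0.0431 = 0.679.

67.9%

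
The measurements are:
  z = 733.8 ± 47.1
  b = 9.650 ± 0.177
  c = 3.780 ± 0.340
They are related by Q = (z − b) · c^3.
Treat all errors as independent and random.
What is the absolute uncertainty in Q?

10900

Let u = z − b = 724.1. δu = √(δz² + δb²) = √(2220 + 0.0313) = 47.1, so δu/u = 0.0650.
Q is then a monomial in u, c:
δQ/Q = √((δu/u)² + (3·δc/c)²) = √(0.00423 + 0.0728) = 0.278
Q = 39110, so δQ = 0.278 × 39110 = 10900.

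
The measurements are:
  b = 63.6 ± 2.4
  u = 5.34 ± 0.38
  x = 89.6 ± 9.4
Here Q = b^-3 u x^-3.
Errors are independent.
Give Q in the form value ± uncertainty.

Since Q is a product/quotient, work with relative uncertainties:
  (-3·δb/b)² = (-3×0.0377)² = 0.0128;  (1·δu/u)² = (1×0.0712)² = 0.00506;  (-3·δx/x)² = (-3×0.105)² = 0.0991
δQ/Q = √(0.117) = 0.342
Q = 2.89e-11, so δQ = 0.342 × 2.89e-11 = 9.87e-12.

(2.89 ± 0.987) × 10^-11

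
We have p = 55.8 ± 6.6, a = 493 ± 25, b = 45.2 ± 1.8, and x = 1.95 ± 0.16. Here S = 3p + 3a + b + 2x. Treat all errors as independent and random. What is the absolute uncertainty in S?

Absolute uncertainties add in quadrature for a linear combination:
  (3·δp)² = 392;  (3·δa)² = 5620;  (δb)² = 3.24;  (2·δx)² = 0.102
δS = √(6020) = 77.6

77.6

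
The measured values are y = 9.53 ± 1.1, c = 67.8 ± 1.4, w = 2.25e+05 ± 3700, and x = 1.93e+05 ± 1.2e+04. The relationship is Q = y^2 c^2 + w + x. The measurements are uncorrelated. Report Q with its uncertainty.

Let p = y^2·c^2 = 4.17e+05. δp/p = √((2·δy/y)² + (2·δc/c)²) = √(0.0533 + 0.00171) = 0.235, so δp = 97900.
Q = p + w + x: δQ = √(δp² + δw² + δx²) = √(9.59e+09 + 1.37e+07 + 1.44e+08) = 98700
Q = 8.35e+05.

(8.35 ± 0.987) × 10^5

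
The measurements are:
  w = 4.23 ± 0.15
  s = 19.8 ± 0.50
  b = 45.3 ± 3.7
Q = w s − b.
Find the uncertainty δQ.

Let p = w·s = 83.8. δp/p = √((1·δw/w)² + (1·δs/s)²) = √(0.00126 + 0.000638) = 0.0435, so δp = 3.65.
Q = p − b: δQ = √(δp² + δb²) = √(13.3 + 13.7) = 5.19

5.19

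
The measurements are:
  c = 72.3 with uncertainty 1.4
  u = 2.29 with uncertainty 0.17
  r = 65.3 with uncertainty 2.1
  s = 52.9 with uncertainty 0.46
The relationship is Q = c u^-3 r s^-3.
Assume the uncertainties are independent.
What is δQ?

0.000604

Products/powers → add relative errors in quadrature, weighted by exponent:
  (1·δc/c)² = (1×0.0194)² = 0.000375;  (-3·δu/u)² = (-3×0.0742)² = 0.0496;  (1·δr/r)² = (1×0.0322)² = 0.00103;  (-3·δs/s)² = (-3×0.00870)² = 0.000681
δQ/Q = √(0.0517) = 0.227
Q = 0.00266, so δQ = 0.227 × 0.00266 = 0.000604.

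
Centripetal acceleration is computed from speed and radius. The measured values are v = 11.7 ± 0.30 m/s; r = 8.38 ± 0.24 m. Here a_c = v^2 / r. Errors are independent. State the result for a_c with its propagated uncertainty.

Relative error in a monomial: (δa_c/a_c)² = Σ (nᵢ · δxᵢ/xᵢ)².
  (2·δv/v)² = (2×0.0256)² = 0.00263;  (-1·δr/r)² = (-1×0.0286)² = 0.000820
δa_c/a_c = √(0.00345) = 0.0587
a_c = 16.3 m/s^2, so δa_c = 0.0587 × 16.3 = 0.959 m/s^2.

16.3 ± 0.959 m/s^2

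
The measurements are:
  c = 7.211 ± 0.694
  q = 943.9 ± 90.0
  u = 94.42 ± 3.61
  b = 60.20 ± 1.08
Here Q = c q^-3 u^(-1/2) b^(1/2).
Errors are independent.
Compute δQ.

Relative error in a monomial: (δQ/Q)² = Σ (nᵢ · δxᵢ/xᵢ)².
  (1·δc/c)² = (1×0.0962)² = 0.00926;  (-3·δq/q)² = (-3×0.0953)² = 0.0818;  (−½·δu/u)² = (-0.5×0.0382)² = 0.000365;  (½·δb/b)² = (0.5×0.0179)² = 8.05e-05
δQ/Q = √(0.0915) = 0.303
Q = 6.847e-09, so δQ = 0.303 × 6.847e-09 = 2.07e-09.

2.07e-09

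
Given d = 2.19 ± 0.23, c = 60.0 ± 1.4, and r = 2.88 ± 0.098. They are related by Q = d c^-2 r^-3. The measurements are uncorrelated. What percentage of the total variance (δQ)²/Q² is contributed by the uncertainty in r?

44.1%

(δQ/Q)² = (1·δd/d)² + (-2·δc/c)² + (-3·δr/r)²
  d term: (1×0.105)² = 0.0110
  c term: (-2×0.0233)² = 0.00218
  r term: (-3×0.0340)² = 0.0104
Total = 0.0236. Share from r = 0.0104/0.0236 = 0.441.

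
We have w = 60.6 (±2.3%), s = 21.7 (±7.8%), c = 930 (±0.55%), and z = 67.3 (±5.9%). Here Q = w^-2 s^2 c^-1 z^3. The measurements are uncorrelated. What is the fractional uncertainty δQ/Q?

Products/powers → add relative errors in quadrature, weighted by exponent:
  (-2·δw/w)² = (-2×0.0230)² = 0.00212;  (2·δs/s)² = (2×0.0780)² = 0.0243;  (-1·δc/c)² = (-1×0.00550)² = 3.03e-05;  (3·δz/z)² = (3×0.0590)² = 0.0313
δQ/Q = √(0.0578) = 0.240

0.240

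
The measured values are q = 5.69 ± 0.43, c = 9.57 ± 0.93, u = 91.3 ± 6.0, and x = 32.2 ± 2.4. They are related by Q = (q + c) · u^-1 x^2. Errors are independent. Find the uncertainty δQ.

30.5

Let w = q + c = 15.3. δw = √(δq² + δc²) = √(0.185 + 0.865) = 1.02, so δw/w = 0.0671.
Q is then a monomial in w, u, x:
δQ/Q = √((δw/w)² + (-1·δu/u)² + (2·δx/x)²) = √(0.00451 + 0.00432 + 0.0222) = 0.176
Q = 173, so δQ = 0.176 × 173 = 30.5.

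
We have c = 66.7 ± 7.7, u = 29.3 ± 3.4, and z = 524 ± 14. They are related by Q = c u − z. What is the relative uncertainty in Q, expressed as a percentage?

22.4%

Let p = c·u = 1950. δp/p = √((1·δc/c)² + (1·δu/u)²) = √(0.0133 + 0.0135) = 0.164, so δp = 320.
Q = p − z: δQ = √(δp² + δz²) = √(1.02e+05 + 196) = 320
Q = 1430, so δQ/Q = 320/1430 = 0.224.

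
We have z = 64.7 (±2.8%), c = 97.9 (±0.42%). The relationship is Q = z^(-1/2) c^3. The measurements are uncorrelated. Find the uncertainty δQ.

Relative error in a monomial: (δQ/Q)² = Σ (nᵢ · δxᵢ/xᵢ)².
  (−½·δz/z)² = (-0.5×0.0280)² = 0.000196;  (3·δc/c)² = (3×0.00420)² = 0.000159
δQ/Q = √(0.000355) = 0.0188
Q = 1.17e+05, so δQ = 0.0188 × 1.17e+05 = 2200.

2200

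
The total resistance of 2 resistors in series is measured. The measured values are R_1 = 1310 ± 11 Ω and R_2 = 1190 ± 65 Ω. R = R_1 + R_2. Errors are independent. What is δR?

Each term contributes (cᵢ δxᵢ)² to (δR)²:
  (δR_1)² = 121;  (δR_2)² = 4220
δR = √(4350) = 65.9 Ω

65.9 Ω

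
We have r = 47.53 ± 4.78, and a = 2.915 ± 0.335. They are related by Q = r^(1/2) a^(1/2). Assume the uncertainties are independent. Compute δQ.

Each factor contributes (exponent × relative error)² to (δQ/Q)²:
  (½·δr/r)² = (0.5×0.101)² = 0.00253;  (½·δa/a)² = (0.5×0.115)² = 0.00330
δQ/Q = √(0.00583) = 0.0764
Q = 11.77, so δQ = 0.0764 × 11.77 = 0.899.

0.899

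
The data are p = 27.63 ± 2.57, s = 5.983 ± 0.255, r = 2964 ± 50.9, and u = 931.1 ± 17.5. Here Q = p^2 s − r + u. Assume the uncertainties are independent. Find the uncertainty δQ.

Let w = p^2·s = 4568. δw/w = √((2·δp/p)² + (1·δs/s)²) = √(0.0346 + 0.00182) = 0.191, so δw = 872.
Q = w − r + u: δQ = √(δw² + δr² + δu²) = √(7.6e+05 + 2590 + 306) = 873

873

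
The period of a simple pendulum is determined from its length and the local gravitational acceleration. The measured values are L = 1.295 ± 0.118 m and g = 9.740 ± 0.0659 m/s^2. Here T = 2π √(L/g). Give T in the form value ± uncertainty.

2.291 ± 0.105 s

T is a product of powers, so relative uncertainties combine in quadrature:
  (½·δL/L)² = (0.5×0.0911)² = 0.00208;  (−½·δg/g)² = (-0.5×0.00677)² = 1.14e-05
δT/T = √(0.00209) = 0.0457
T = 2.291 s, so δT = 0.0457 × 2.291 = 0.105 s.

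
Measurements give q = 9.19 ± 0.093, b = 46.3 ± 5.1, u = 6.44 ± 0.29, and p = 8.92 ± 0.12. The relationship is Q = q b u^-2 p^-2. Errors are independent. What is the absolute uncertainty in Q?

0.0187

Since Q is a product/quotient, work with relative uncertainties:
  (1·δq/q)² = (1×0.0101)² = 0.000102;  (1·δb/b)² = (1×0.110)² = 0.0121;  (-2·δu/u)² = (-2×0.0450)² = 0.00811;  (-2·δp/p)² = (-2×0.0135)² = 0.000724
δQ/Q = √(0.0211) = 0.145
Q = 0.129, so δQ = 0.145 × 0.129 = 0.0187.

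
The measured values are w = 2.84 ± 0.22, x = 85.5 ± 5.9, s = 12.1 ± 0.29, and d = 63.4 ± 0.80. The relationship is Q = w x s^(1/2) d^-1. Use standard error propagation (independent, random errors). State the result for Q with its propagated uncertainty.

13.3 ± 1.40

Since Q is a product/quotient, work with relative uncertainties:
  (1·δw/w)² = (1×0.0775)² = 0.00600;  (1·δx/x)² = (1×0.0690)² = 0.00476;  (½·δs/s)² = (0.5×0.0240)² = 0.000144;  (-1·δd/d)² = (-1×0.0126)² = 0.000159
δQ/Q = √(0.0111) = 0.105
Q = 13.3, so δQ = 0.105 × 13.3 = 1.40.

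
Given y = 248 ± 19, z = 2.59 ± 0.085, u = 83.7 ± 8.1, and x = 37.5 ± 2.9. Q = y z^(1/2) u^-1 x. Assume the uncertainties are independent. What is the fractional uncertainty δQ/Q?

Each factor contributes (exponent × relative error)² to (δQ/Q)²:
  (1·δy/y)² = (1×0.0766)² = 0.00587;  (½·δz/z)² = (0.5×0.0328)² = 0.000269;  (-1·δu/u)² = (-1×0.0968)² = 0.00937;  (1·δx/x)² = (1×0.0773)² = 0.00598
δQ/Q = √(0.0215) = 0.147

0.147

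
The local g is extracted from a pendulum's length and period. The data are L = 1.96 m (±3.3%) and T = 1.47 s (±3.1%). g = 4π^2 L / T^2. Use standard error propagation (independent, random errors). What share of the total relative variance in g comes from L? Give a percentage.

(δg/g)² = (1·δL/L)² + (-2·δT/T)²
  L term: (1×0.0330)² = 0.00109
  T term: (-2×0.0310)² = 0.00384
Total = 0.00493. Share from L = 0.00109/0.00493 = 0.221.

22.1%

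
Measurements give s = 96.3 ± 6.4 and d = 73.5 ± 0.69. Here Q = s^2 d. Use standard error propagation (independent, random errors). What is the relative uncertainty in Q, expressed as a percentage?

13.3%

Relative error in a monomial: (δQ/Q)² = Σ (nᵢ · δxᵢ/xᵢ)².
  (2·δs/s)² = (2×0.0665)² = 0.0177;  (1·δd/d)² = (1×0.00939)² = 8.81e-05
δQ/Q = √(0.0178) = 0.133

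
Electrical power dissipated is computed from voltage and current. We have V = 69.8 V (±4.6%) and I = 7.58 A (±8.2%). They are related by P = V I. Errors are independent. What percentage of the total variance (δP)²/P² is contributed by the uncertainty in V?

23.9%

(δP/P)² = (1·δV/V)² + (1·δI/I)²
  V term: (1×0.0460)² = 0.00212
  I term: (1×0.0820)² = 0.00672
Total = 0.00884. Share from V = 0.00212/0.00884 = 0.239.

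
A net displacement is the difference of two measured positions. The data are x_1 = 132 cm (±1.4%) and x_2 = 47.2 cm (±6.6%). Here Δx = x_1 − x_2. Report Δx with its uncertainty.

84.8 ± 3.62 cm

Absolute uncertainties add in quadrature for a linear combination:
  (δx_1)² = 3.42;  (δx_2)² = 9.70
δΔx = √(13.1) = 3.62 cm
Δx = 84.8 cm.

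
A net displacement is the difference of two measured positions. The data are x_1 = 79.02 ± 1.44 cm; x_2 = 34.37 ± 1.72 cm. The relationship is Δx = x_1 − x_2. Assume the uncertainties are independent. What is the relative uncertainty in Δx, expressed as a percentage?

Absolute uncertainties add in quadrature for a linear combination:
  (δx_1)² = 2.07;  (δx_2)² = 2.96
δΔx = √(5.03) = 2.24 cm
Δx = 44.65 cm, so δΔx/Δx = 2.24/44.65 = 0.0502.

5.02%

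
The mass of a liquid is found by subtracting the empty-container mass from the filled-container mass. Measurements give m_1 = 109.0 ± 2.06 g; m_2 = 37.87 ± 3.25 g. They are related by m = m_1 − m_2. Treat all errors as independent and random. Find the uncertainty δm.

3.85 g

m is a linear combination, so absolute uncertainties add in quadrature:
  (δm_1)² = 4.24;  (δm_2)² = 10.6
δm = √(14.8) = 3.85 g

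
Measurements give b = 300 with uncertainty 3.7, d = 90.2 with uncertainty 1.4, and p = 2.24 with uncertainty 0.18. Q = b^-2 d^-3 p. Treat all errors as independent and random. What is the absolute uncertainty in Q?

Q is a product of powers, so relative uncertainties combine in quadrature:
  (-2·δb/b)² = (-2×0.0123)² = 0.000608;  (-3·δd/d)² = (-3×0.0155)² = 0.00217;  (1·δp/p)² = (1×0.0804)² = 0.00646
δQ/Q = √(0.00923) = 0.0961
Q = 3.39e-11, so δQ = 0.0961 × 3.39e-11 = 3.26e-12.

3.26e-12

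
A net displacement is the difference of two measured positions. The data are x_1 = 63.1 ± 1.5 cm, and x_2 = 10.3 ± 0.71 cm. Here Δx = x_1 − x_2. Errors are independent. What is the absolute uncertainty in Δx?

1.66 cm

Each term contributes (cᵢ δxᵢ)² to (δΔx)²:
  (δx_1)² = 2.25;  (δx_2)² = 0.504
δΔx = √(2.75) = 1.66 cm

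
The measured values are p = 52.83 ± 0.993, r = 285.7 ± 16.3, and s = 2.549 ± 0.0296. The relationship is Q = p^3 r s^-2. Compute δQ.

5.41e+05

Q is a product of powers, so relative uncertainties combine in quadrature:
  (3·δp/p)² = (3×0.0188)² = 0.00318;  (1·δr/r)² = (1×0.0571)² = 0.00326;  (-2·δs/s)² = (-2×0.0116)² = 0.000539
δQ/Q = √(0.00697) = 0.0835
Q = 6.484e+06, so δQ = 0.0835 × 6.484e+06 = 5.41e+05.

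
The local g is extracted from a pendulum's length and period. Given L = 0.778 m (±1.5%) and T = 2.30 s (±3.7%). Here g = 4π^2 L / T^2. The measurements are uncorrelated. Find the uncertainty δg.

For a monomial g ∝ L, T^-2, fractional errors add in quadrature:
  (1·δL/L)² = (1×0.0150)² = 0.000225;  (-2·δT/T)² = (-2×0.0370)² = 0.00548
δg/g = √(0.00570) = 0.0755
g = 5.81 m/s^2, so δg = 0.0755 × 5.81 = 0.438 m/s^2.

0.438 m/s^2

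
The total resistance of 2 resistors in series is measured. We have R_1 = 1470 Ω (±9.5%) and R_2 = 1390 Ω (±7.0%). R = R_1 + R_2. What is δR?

R is a linear combination, so absolute uncertainties add in quadrature:
  (δR_1)² = 19500;  (δR_2)² = 9470
δR = √(29000) = 170 Ω

170 Ω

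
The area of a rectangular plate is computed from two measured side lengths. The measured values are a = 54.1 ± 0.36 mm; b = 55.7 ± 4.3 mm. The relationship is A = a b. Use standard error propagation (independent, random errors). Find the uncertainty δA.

Each factor contributes (exponent × relative error)² to (δA/A)²:
  (1·δa/a)² = (1×0.00665)² = 4.43e-05;  (1·δb/b)² = (1×0.0772)² = 0.00596
δA/A = √(0.00600) = 0.0775
A = 3010 mm^2, so δA = 0.0775 × 3010 = 233 mm^2.

233 mm^2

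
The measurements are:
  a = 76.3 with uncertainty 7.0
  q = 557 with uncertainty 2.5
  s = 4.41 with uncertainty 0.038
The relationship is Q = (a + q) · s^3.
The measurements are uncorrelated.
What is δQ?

1540

Let u = a + q = 633. δu = √(δa² + δq²) = √(49.0 + 6.25) = 7.43, so δu/u = 0.0117.
Q is then a monomial in u, s:
δQ/Q = √((δu/u)² + (3·δs/s)²) = √(0.000138 + 0.000668) = 0.0284
Q = 54300, so δQ = 0.0284 × 54300 = 1540.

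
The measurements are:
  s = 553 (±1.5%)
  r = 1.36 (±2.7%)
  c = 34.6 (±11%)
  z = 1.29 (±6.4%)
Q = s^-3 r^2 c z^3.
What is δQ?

Since Q is a product/quotient, work with relative uncertainties:
  (-3·δs/s)² = (-3×0.0150)² = 0.00202;  (2·δr/r)² = (2×0.0270)² = 0.00292;  (1·δc/c)² = (1×0.110)² = 0.0121;  (3·δz/z)² = (3×0.0640)² = 0.0369
δQ/Q = √(0.0539) = 0.232
Q = 8.12e-07, so δQ = 0.232 × 8.12e-07 = 1.89e-07.

1.89e-07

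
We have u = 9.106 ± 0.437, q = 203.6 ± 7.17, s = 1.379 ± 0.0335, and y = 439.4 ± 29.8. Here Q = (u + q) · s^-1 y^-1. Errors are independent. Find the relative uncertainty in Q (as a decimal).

Let w = u + q = 212.7. δw = √(δu² + δq²) = √(0.191 + 51.4) = 7.18, so δw/w = 0.0338.
Q is then a monomial in w, s, y:
δQ/Q = √((δw/w)² + (-1·δs/s)² + (-1·δy/y)²) = √(0.00114 + 0.000590 + 0.00460) = 0.0796

0.0796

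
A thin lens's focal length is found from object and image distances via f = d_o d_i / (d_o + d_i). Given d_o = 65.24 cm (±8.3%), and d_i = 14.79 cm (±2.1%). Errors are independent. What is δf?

0.277 cm

∂f/∂d_o = (d_i/(d_o+d_i))² = 0.0342;  ∂f/∂d_i = (d_o/(d_o+d_i))² = 0.665
δf = √((∂f/∂d_o · δd_o)² + (∂f/∂d_i · δd_i)²) = √(0.0342 + 0.0426) = 0.277 cm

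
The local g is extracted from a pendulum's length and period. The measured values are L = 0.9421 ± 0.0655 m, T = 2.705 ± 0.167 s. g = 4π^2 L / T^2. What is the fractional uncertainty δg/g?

0.142

For a monomial g ∝ L, T^-2, fractional errors add in quadrature:
  (1·δL/L)² = (1×0.0695)² = 0.00483;  (-2·δT/T)² = (-2×0.0617)² = 0.0152
δg/g = √(0.0201) = 0.142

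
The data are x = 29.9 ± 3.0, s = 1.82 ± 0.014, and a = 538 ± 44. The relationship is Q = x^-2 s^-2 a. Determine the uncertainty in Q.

0.0395

Relative error in a monomial: (δQ/Q)² = Σ (nᵢ · δxᵢ/xᵢ)².
  (-2·δx/x)² = (-2×0.100)² = 0.0403;  (-2·δs/s)² = (-2×0.00769)² = 0.000237;  (1·δa/a)² = (1×0.0818)² = 0.00669
δQ/Q = √(0.0472) = 0.217
Q = 0.182, so δQ = 0.217 × 0.182 = 0.0395.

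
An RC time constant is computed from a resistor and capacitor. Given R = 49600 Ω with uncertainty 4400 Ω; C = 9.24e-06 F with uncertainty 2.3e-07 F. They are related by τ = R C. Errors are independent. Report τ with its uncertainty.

0.458 ± 0.0422 s

Relative error in a monomial: (δτ/τ)² = Σ (nᵢ · δxᵢ/xᵢ)².
  (1·δR/R)² = (1×0.0887)² = 0.00787;  (1·δC/C)² = (1×0.0249)² = 0.000620
δτ/τ = √(0.00849) = 0.0921
τ = 0.458 s, so δτ = 0.0921 × 0.458 = 0.0422 s.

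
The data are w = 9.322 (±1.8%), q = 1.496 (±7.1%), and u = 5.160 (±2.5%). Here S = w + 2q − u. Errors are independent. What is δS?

Each term contributes (cᵢ δxᵢ)² to (δS)²:
  (δw)² = 0.0282;  (2·δq)² = 0.0451;  (δu)² = 0.0166
δS = √(0.0899) = 0.300

0.300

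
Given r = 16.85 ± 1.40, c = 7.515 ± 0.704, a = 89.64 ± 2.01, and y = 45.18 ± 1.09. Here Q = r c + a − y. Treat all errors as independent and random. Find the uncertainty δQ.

Let p = r·c = 126.6. δp/p = √((1·δr/r)² + (1·δc/c)²) = √(0.00690 + 0.00878) = 0.125, so δp = 15.9.
Q = p + a − y: δQ = √(δp² + δa² + δy²) = √(251 + 4.04 + 1.19) = 16.0

16.0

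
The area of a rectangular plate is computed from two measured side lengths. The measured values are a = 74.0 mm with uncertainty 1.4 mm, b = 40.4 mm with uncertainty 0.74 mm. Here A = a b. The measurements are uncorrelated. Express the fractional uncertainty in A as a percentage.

2.63%

For a monomial A ∝ a, b, fractional errors add in quadrature:
  (1·δa/a)² = (1×0.0189)² = 0.000358;  (1·δb/b)² = (1×0.0183)² = 0.000336
δA/A = √(0.000693) = 0.0263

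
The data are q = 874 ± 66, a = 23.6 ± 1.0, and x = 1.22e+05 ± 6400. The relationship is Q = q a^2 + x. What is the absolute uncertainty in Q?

Let p = q·a^2 = 4.87e+05. δp/p = √((1·δq/q)² + (2·δa/a)²) = √(0.00570 + 0.00718) = 0.114, so δp = 55300.
Q = p + x: δQ = √(δp² + δx²) = √(3.05e+09 + 4.1e+07) = 55600

55600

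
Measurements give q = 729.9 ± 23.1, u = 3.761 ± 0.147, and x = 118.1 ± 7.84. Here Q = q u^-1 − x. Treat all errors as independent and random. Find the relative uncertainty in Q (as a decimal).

Let p = q·u^-1 = 194.1. δp/p = √((1·δq/q)² + (-1·δu/u)²) = √(0.00100 + 0.00153) = 0.0503, so δp = 9.76.
Q = p − x: δQ = √(δp² + δx²) = √(95.3 + 61.5) = 12.5
Q = 75.97, so δQ/Q = 12.5/75.97 = 0.165.

0.165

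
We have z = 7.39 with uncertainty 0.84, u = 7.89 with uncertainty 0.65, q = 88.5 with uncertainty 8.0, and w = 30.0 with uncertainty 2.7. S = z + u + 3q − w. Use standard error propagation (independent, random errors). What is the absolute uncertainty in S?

Absolute uncertainties add in quadrature for a linear combination:
  (δz)² = 0.706;  (δu)² = 0.423;  (3·δq)² = 576;  (δw)² = 7.29
δS = √(584) = 24.2

24.2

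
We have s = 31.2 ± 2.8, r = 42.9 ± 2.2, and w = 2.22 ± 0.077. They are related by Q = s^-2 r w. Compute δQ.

Products/powers → add relative errors in quadrature, weighted by exponent:
  (-2·δs/s)² = (-2×0.0897)² = 0.0322;  (1·δr/r)² = (1×0.0513)² = 0.00263;  (1·δw/w)² = (1×0.0347)² = 0.00120
δQ/Q = √(0.0360) = 0.190
Q = 0.0978, so δQ = 0.190 × 0.0978 = 0.0186.

0.0186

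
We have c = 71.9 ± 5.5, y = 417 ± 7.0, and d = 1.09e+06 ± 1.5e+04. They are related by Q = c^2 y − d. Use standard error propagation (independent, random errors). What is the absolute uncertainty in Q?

Let p = c^2·y = 2.16e+06. δp/p = √((2·δc/c)² + (1·δy/y)²) = √(0.0234 + 0.000282) = 0.154, so δp = 3.32e+05.
Q = p − d: δQ = √(δp² + δd²) = √(1.1e+11 + 2.25e+08) = 3.32e+05

3.32e+05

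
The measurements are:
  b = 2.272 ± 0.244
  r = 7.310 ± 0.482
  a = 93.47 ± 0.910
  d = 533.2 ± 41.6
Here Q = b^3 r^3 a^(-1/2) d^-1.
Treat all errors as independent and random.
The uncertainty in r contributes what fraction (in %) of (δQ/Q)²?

26.3%

(δQ/Q)² = (3·δb/b)² + (3·δr/r)² + (−½·δa/a)² + (-1·δd/d)²
  b term: (3×0.107)² = 0.104
  r term: (3×0.0659)² = 0.0391
  a term: (-0.5×0.00974)² = 2.37e-05
  d term: (-1×0.0780)² = 0.00609
Total = 0.149. Share from r = 0.0391/0.149 = 0.263.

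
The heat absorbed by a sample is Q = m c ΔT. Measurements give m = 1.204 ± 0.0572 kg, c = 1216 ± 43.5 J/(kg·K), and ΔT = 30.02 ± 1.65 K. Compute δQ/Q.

Relative error in a monomial: (δQ/Q)² = Σ (nᵢ · δxᵢ/xᵢ)².
  (1·δm/m)² = (1×0.0475)² = 0.00226;  (1·δc/c)² = (1×0.0358)² = 0.00128;  (1·δΔT/ΔT)² = (1×0.0550)² = 0.00302
δQ/Q = √(0.00656) = 0.0810

0.0810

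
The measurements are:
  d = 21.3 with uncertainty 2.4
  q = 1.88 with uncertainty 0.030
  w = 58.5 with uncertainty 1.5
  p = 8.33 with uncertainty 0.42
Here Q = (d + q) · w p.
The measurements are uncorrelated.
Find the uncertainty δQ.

1330

Let u = d + q = 23.2. δu = √(δd² + δq²) = √(5.76 + 0.000900) = 2.40, so δu/u = 0.104.
Q is then a monomial in u, w, p:
δQ/Q = √((δu/u)² + (1·δw/w)² + (1·δp/p)²) = √(0.0107 + 0.000657 + 0.00254) = 0.118
Q = 11300, so δQ = 0.118 × 11300 = 1330.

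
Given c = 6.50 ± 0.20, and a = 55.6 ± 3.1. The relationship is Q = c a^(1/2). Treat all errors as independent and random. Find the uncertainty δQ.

Q is a product of powers, so relative uncertainties combine in quadrature:
  (1·δc/c)² = (1×0.0308)² = 0.000947;  (½·δa/a)² = (0.5×0.0558)² = 0.000777
δQ/Q = √(0.00172) = 0.0415
Q = 48.5, so δQ = 0.0415 × 48.5 = 2.01.

2.01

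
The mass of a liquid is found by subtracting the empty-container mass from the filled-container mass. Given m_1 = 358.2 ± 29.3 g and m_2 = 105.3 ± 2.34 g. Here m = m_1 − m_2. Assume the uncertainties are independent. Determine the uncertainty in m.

For a sum/difference, combine absolute errors in quadrature:
  (δm_1)² = 858;  (δm_2)² = 5.48
δm = √(864) = 29.4 g

29.4 g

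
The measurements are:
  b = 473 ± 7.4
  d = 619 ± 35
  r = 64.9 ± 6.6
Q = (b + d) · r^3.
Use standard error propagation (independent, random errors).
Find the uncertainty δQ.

9.16e+07

Let u = b + d = 1090. δu = √(δb² + δd²) = √(54.8 + 1220) = 35.8, so δu/u = 0.0328.
Q is then a monomial in u, r:
δQ/Q = √((δu/u)² + (3·δr/r)²) = √(0.00107 + 0.0931) = 0.307
Q = 2.99e+08, so δQ = 0.307 × 2.99e+08 = 9.16e+07.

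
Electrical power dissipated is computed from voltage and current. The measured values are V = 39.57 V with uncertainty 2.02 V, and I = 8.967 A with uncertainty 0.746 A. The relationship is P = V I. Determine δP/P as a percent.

Products/powers → add relative errors in quadrature, weighted by exponent:
  (1·δV/V)² = (1×0.0510)² = 0.00261;  (1·δI/I)² = (1×0.0832)² = 0.00692
δP/P = √(0.00953) = 0.0976

9.76%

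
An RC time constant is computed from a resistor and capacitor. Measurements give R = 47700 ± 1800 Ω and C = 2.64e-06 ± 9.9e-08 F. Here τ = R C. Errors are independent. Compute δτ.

Relative error in a monomial: (δτ/τ)² = Σ (nᵢ · δxᵢ/xᵢ)².
  (1·δR/R)² = (1×0.0377)² = 0.00142;  (1·δC/C)² = (1×0.0375)² = 0.00141
δτ/τ = √(0.00283) = 0.0532
τ = 0.126 s, so δτ = 0.0532 × 0.126 = 0.00670 s.

0.00670 s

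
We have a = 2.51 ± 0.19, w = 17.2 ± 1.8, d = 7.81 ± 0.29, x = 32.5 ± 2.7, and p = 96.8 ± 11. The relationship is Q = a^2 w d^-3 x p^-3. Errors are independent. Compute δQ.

Relative error in a monomial: (δQ/Q)² = Σ (nᵢ · δxᵢ/xᵢ)².
  (2·δa/a)² = (2×0.0757)² = 0.0229;  (1·δw/w)² = (1×0.105)² = 0.0110;  (-3·δd/d)² = (-3×0.0371)² = 0.0124;  (1·δx/x)² = (1×0.0831)² = 0.00690;  (-3·δp/p)² = (-3×0.114)² = 0.116
δQ/Q = √(0.169) = 0.412
Q = 8.15e-06, so δQ = 0.412 × 8.15e-06 = 3.35e-06.

3.35e-06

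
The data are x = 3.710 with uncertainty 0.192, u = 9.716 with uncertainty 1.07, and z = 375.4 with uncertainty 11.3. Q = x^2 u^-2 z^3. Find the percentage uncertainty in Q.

Relative error in a monomial: (δQ/Q)² = Σ (nᵢ · δxᵢ/xᵢ)².
  (2·δx/x)² = (2×0.0518)² = 0.0107;  (-2·δu/u)² = (-2×0.110)² = 0.0485;  (3·δz/z)² = (3×0.0301)² = 0.00815
δQ/Q = √(0.0674) = 0.260

26.0%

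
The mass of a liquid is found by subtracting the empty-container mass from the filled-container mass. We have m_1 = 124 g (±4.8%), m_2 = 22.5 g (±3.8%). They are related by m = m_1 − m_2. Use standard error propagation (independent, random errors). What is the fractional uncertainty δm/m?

m is a linear combination, so absolute uncertainties add in quadrature:
  (δm_1)² = 35.4;  (δm_2)² = 0.731
δm = √(36.2) = 6.01 g
m = 102 g, so δm/m = 6.01/102 = 0.0592.

0.0592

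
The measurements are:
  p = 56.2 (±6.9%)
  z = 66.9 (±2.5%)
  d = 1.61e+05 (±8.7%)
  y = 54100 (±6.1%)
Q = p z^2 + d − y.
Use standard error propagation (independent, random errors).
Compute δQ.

Let w = p·z^2 = 2.52e+05. δw/w = √((1·δp/p)² + (2·δz/z)²) = √(0.00476 + 0.00250) = 0.0852, so δw = 21400.
Q = w + d − y: δQ = √(δw² + δd² + δy²) = √(4.59e+08 + 1.96e+08 + 1.09e+07) = 25800

25800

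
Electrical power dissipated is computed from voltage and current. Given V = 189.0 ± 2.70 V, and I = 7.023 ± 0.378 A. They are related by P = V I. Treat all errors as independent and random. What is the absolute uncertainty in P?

For a monomial P ∝ V, I, fractional errors add in quadrature:
  (1·δV/V)² = (1×0.0143)² = 0.000204;  (1·δI/I)² = (1×0.0538)² = 0.00290
δP/P = √(0.00310) = 0.0557
P = 1327 W, so δP = 0.0557 × 1327 = 73.9 W.

73.9 W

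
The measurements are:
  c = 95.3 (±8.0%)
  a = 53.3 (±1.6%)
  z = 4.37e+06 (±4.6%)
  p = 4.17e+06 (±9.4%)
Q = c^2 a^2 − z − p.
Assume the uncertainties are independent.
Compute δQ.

Let w = c^2·a^2 = 2.58e+07. δw/w = √((2·δc/c)² + (2·δa/a)²) = √(0.0256 + 0.00102) = 0.163, so δw = 4.21e+06.
Q = w − z − p: δQ = √(δw² + δz² + δp²) = √(1.77e+13 + 4.04e+10 + 1.54e+11) = 4.23e+06

4.23e+06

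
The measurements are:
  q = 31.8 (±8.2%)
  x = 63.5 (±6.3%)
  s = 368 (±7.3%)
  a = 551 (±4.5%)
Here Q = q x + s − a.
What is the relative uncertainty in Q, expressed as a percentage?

Let p = q·x = 2020. δp/p = √((1·δq/q)² + (1·δx/x)²) = √(0.00672 + 0.00397) = 0.103, so δp = 209.
Q = p + s − a: δQ = √(δp² + δs² + δa²) = √(43600 + 722 + 615) = 212
Q = 1840, so δQ/Q = 212/1840 = 0.115.

11.5%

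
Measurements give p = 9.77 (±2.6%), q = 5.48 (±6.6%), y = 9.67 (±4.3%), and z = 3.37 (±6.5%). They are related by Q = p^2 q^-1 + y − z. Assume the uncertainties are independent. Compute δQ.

1.54

Let w = p^2·q^-1 = 17.4. δw/w = √((2·δp/p)² + (-1·δq/q)²) = √(0.00270 + 0.00436) = 0.0840, so δw = 1.46.
Q = w + y − z: δQ = √(δw² + δy² + δz²) = √(2.14 + 0.173 + 0.0480) = 1.54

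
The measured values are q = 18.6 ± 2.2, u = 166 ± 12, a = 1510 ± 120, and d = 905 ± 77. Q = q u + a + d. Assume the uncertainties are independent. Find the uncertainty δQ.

Let p = q·u = 3090. δp/p = √((1·δq/q)² + (1·δu/u)²) = √(0.0140 + 0.00523) = 0.139, so δp = 428.
Q = p + a + d: δQ = √(δp² + δa² + δd²) = √(1.83e+05 + 14400 + 5930) = 451

451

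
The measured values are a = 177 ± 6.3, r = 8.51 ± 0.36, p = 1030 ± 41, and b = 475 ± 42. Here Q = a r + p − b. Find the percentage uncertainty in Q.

Let w = a·r = 1510. δw/w = √((1·δa/a)² + (1·δr/r)²) = √(0.00127 + 0.00179) = 0.0553, so δw = 83.3.
Q = w + p − b: δQ = √(δw² + δp² + δb²) = √(6930 + 1680 + 1760) = 102
Q = 2060, so δQ/Q = 102/2060 = 0.0494.

4.94%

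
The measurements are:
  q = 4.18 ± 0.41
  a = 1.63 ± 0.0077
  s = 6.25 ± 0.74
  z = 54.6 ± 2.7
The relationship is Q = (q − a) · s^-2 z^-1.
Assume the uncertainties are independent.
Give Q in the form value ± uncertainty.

Let u = q − a = 2.55. δu = √(δq² + δa²) = √(0.168 + 5.93e-05) = 0.410, so δu/u = 0.161.
Q is then a monomial in u, s, z:
δQ/Q = √((δu/u)² + (-2·δs/s)² + (-1·δz/z)²) = √(0.0259 + 0.0561 + 0.00245) = 0.290
Q = 0.00120, so δQ = 0.290 × 0.00120 = 0.000347.

0.00120 ± 0.000347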